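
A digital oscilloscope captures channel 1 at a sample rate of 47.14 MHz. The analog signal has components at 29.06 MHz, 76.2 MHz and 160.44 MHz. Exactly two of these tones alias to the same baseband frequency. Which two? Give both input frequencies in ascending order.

29.06 MHz, 76.2 MHz

fs/2 = 23.57 MHz.
29.06 MHz > fs/2 = 23.57 MHz, folds to fs − 29.06 MHz = 18.08 MHz.
76.2 MHz mod fs = 29.06 MHz.
29.06 MHz > fs/2 = 23.57 MHz, folds to fs − 29.06 MHz = 18.08 MHz.
160.44 MHz mod fs = 19.02 MHz.
19.02 MHz ≤ fs/2 = 23.57 MHz, appears at 19.02 MHz.
29.06 MHz and 76.2 MHz both map to 18.08 MHz.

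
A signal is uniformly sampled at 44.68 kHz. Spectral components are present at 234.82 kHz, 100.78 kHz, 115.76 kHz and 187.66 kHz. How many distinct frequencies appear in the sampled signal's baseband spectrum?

fs/2 = 22.34 kHz.
234.82 kHz mod fs = 11.42 kHz.
11.42 kHz ≤ fs/2 = 22.34 kHz, appears at 11.42 kHz.
100.78 kHz mod fs = 11.42 kHz.
11.42 kHz ≤ fs/2 = 22.34 kHz, appears at 11.42 kHz.
115.76 kHz mod fs = 26.4 kHz.
26.4 kHz > fs/2 = 22.34 kHz, folds to fs − 26.4 kHz = 18.28 kHz.
187.66 kHz mod fs = 8.94 kHz.
8.94 kHz ≤ fs/2 = 22.34 kHz, appears at 8.94 kHz.
Distinct values: {8.94 kHz, 11.42 kHz, 18.28 kHz} → 3.

3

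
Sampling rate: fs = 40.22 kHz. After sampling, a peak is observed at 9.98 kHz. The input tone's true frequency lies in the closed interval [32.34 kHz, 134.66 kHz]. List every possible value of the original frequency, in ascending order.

Frequencies that alias to 9.98 kHz are k·fs ± 9.98 kHz for integer k ≥ 0.
k=0: 9.98 kHz.
k=1: 30.24 kHz, 50.2 kHz.
k=2: 70.46 kHz, 90.42 kHz.
k=3: 110.68 kHz, 130.64 kHz.
k=4: 150.9 kHz, 170.86 kHz.
Within [32.34 kHz, 134.66 kHz]: 50.2 kHz, 70.46 kHz, 90.42 kHz, 110.68 kHz, 130.64 kHz.

50.2 kHz, 70.46 kHz, 90.42 kHz, 110.68 kHz, 130.64 kHz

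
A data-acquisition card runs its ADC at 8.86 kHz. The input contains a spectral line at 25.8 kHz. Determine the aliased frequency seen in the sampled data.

25.8 kHz mod fs = 8.08 kHz.
8.08 kHz > fs/2 = 4.43 kHz, folds to fs − 8.08 kHz = 0.78 kHz.

0.78 kHz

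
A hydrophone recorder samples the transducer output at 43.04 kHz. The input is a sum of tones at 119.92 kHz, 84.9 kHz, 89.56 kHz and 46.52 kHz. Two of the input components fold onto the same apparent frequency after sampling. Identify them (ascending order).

fs/2 = 21.52 kHz.
119.92 kHz mod fs = 33.84 kHz.
33.84 kHz > fs/2 = 21.52 kHz, folds to fs − 33.84 kHz = 9.2 kHz.
84.9 kHz mod fs = 41.86 kHz.
41.86 kHz > fs/2 = 21.52 kHz, folds to fs − 41.86 kHz = 1.18 kHz.
89.56 kHz mod fs = 3.48 kHz.
3.48 kHz ≤ fs/2 = 21.52 kHz, appears at 3.48 kHz.
46.52 kHz mod fs = 3.48 kHz.
3.48 kHz ≤ fs/2 = 21.52 kHz, appears at 3.48 kHz.
46.52 kHz and 89.56 kHz both map to 3.48 kHz.

46.52 kHz, 89.56 kHz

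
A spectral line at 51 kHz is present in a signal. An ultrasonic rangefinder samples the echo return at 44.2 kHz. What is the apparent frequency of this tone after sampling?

51 kHz mod fs = 6.8 kHz.
6.8 kHz ≤ fs/2 = 22.1 kHz, appears at 6.8 kHz.

6.8 kHz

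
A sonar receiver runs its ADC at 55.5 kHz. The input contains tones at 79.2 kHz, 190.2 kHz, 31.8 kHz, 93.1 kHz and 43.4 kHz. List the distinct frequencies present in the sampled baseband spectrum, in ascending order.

12.1 kHz, 17.9 kHz, 23.7 kHz

fs/2 = 27.75 kHz.
79.2 kHz mod fs = 23.7 kHz.
23.7 kHz ≤ fs/2 = 27.75 kHz, appears at 23.7 kHz.
190.2 kHz mod fs = 23.7 kHz.
23.7 kHz ≤ fs/2 = 27.75 kHz, appears at 23.7 kHz.
31.8 kHz > fs/2 = 27.75 kHz, folds to fs − 31.8 kHz = 23.7 kHz.
93.1 kHz mod fs = 37.6 kHz.
37.6 kHz > fs/2 = 27.75 kHz, folds to fs − 37.6 kHz = 17.9 kHz.
43.4 kHz > fs/2 = 27.75 kHz, folds to fs − 43.4 kHz = 12.1 kHz.
Distinct values: {12.1 kHz, 17.9 kHz, 23.7 kHz}.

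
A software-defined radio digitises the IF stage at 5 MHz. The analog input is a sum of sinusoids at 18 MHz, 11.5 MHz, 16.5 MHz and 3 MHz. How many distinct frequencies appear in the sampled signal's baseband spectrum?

fs/2 = 2.5 MHz.
18 MHz mod fs = 3 MHz.
3 MHz > fs/2 = 2.5 MHz, folds to fs − 3 MHz = 2 MHz.
11.5 MHz mod fs = 1.5 MHz.
1.5 MHz ≤ fs/2 = 2.5 MHz, appears at 1.5 MHz.
16.5 MHz mod fs = 1.5 MHz.
1.5 MHz ≤ fs/2 = 2.5 MHz, appears at 1.5 MHz.
3 MHz > fs/2 = 2.5 MHz, folds to fs − 3 MHz = 2 MHz.
Distinct values: {1.5 MHz, 2 MHz} → 2.

2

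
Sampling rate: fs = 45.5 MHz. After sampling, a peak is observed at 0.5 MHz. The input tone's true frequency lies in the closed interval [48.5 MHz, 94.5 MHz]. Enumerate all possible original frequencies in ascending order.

Frequencies that alias to 0.5 MHz are k·fs ± 0.5 MHz for integer k ≥ 0.
k=0: 0.5 MHz.
k=1: 45 MHz, 46 MHz.
k=2: 90.5 MHz, 91.5 MHz.
k=3: 136 MHz, 137 MHz.
Within [48.5 MHz, 94.5 MHz]: 90.5 MHz, 91.5 MHz.

90.5 MHz, 91.5 MHz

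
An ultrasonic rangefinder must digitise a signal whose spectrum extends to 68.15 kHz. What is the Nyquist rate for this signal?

136.3 kHz

Nyquist rate = 2 × 68.15 kHz = 136.3 kHz.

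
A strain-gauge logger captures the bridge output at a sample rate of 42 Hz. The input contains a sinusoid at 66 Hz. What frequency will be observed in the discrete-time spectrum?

66 Hz mod fs = 24 Hz.
24 Hz > fs/2 = 21 Hz, folds to fs − 24 Hz = 18 Hz.

18 Hz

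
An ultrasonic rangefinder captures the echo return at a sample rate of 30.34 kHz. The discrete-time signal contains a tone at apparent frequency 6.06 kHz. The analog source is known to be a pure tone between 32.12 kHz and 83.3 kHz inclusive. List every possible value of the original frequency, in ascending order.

Frequencies that alias to 6.06 kHz are k·fs ± 6.06 kHz for integer k ≥ 0.
k=0: 6.06 kHz.
k=1: 24.28 kHz, 36.4 kHz.
k=2: 54.62 kHz, 66.74 kHz.
k=3: 84.96 kHz, 97.08 kHz.
Within [32.12 kHz, 83.3 kHz]: 36.4 kHz, 54.62 kHz, 66.74 kHz.

36.4 kHz, 54.62 kHz, 66.74 kHz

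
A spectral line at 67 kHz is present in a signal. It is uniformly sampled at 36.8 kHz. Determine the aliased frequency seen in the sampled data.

67 kHz mod fs = 30.2 kHz.
30.2 kHz > fs/2 = 18.4 kHz, folds to fs − 30.2 kHz = 6.6 kHz.

6.6 kHz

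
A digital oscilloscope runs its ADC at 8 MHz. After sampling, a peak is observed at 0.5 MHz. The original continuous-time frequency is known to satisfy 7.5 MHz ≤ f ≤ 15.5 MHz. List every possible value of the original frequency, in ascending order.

7.5 MHz, 8.5 MHz, 15.5 MHz

Frequencies that alias to 0.5 MHz are k·fs ± 0.5 MHz for integer k ≥ 0.
k=0: 0.5 MHz.
k=1: 7.5 MHz, 8.5 MHz.
k=2: 15.5 MHz, 16.5 MHz.
k=3: 23.5 MHz, 24.5 MHz.
Within [7.5 MHz, 15.5 MHz]: 7.5 MHz, 8.5 MHz, 15.5 MHz.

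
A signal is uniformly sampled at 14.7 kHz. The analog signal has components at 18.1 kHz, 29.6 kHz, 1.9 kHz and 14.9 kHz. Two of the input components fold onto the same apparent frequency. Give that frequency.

fs/2 = 7.35 kHz.
18.1 kHz mod fs = 3.4 kHz.
3.4 kHz ≤ fs/2 = 7.35 kHz, appears at 3.4 kHz.
29.6 kHz mod fs = 0.2 kHz.
0.2 kHz ≤ fs/2 = 7.35 kHz, appears at 0.2 kHz.
1.9 kHz ≤ fs/2 = 7.35 kHz, passes unchanged.
14.9 kHz mod fs = 0.2 kHz.
0.2 kHz ≤ fs/2 = 7.35 kHz, appears at 0.2 kHz.
14.9 kHz and 29.6 kHz both map to 0.2 kHz.

0.2 kHz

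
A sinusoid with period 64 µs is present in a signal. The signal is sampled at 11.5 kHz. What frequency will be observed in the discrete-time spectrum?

4.125 kHz

T = 64 µs → f = 1/T = 15.625 kHz.
15.625 kHz mod fs = 4.125 kHz.
4.125 kHz ≤ fs/2 = 5.75 kHz, appears at 4.125 kHz.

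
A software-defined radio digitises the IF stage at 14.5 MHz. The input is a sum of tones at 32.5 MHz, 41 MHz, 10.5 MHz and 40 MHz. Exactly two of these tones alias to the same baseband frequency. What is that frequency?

3.5 MHz

fs/2 = 7.25 MHz.
32.5 MHz mod fs = 3.5 MHz.
3.5 MHz ≤ fs/2 = 7.25 MHz, appears at 3.5 MHz.
41 MHz mod fs = 12 MHz.
12 MHz > fs/2 = 7.25 MHz, folds to fs − 12 MHz = 2.5 MHz.
10.5 MHz > fs/2 = 7.25 MHz, folds to fs − 10.5 MHz = 4 MHz.
40 MHz mod fs = 11 MHz.
11 MHz > fs/2 = 7.25 MHz, folds to fs − 11 MHz = 3.5 MHz.
32.5 MHz and 40 MHz both map to 3.5 MHz.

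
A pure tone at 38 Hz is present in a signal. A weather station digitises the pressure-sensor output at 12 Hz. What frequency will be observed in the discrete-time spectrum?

2 Hz

38 Hz mod fs = 2 Hz.
2 Hz ≤ fs/2 = 6 Hz, appears at 2 Hz.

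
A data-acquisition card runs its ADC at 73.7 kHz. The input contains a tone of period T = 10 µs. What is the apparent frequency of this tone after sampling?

T = 10 µs → f = 1/T = 100 kHz.
100 kHz mod fs = 26.3 kHz.
26.3 kHz ≤ fs/2 = 36.85 kHz, appears at 26.3 kHz.

26.3 kHz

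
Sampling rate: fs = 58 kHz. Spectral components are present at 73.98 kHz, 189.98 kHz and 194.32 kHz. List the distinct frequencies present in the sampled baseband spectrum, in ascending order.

fs/2 = 29 kHz.
73.98 kHz mod fs = 15.98 kHz.
15.98 kHz ≤ fs/2 = 29 kHz, appears at 15.98 kHz.
189.98 kHz mod fs = 15.98 kHz.
15.98 kHz ≤ fs/2 = 29 kHz, appears at 15.98 kHz.
194.32 kHz mod fs = 20.32 kHz.
20.32 kHz ≤ fs/2 = 29 kHz, appears at 20.32 kHz.
Distinct values: {15.98 kHz, 20.32 kHz}.

15.98 kHz, 20.32 kHz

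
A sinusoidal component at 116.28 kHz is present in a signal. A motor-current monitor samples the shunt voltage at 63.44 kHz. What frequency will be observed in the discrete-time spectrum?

116.28 kHz mod fs = 52.84 kHz.
52.84 kHz > fs/2 = 31.72 kHz, folds to fs − 52.84 kHz = 10.6 kHz.

10.6 kHz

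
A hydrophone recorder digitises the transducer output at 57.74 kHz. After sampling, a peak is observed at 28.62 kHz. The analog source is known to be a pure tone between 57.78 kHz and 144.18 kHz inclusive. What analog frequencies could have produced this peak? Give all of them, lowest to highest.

Frequencies that alias to 28.62 kHz are k·fs ± 28.62 kHz for integer k ≥ 0.
k=0: 28.62 kHz.
k=1: 29.12 kHz, 86.36 kHz.
k=2: 86.86 kHz, 144.1 kHz.
k=3: 144.6 kHz, 201.84 kHz.
Within [57.78 kHz, 144.18 kHz]: 86.36 kHz, 86.86 kHz, 144.1 kHz.

86.36 kHz, 86.86 kHz, 144.1 kHz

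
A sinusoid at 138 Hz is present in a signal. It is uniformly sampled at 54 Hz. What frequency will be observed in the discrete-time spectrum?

24 Hz

138 Hz mod fs = 30 Hz.
30 Hz > fs/2 = 27 Hz, folds to fs − 30 Hz = 24 Hz.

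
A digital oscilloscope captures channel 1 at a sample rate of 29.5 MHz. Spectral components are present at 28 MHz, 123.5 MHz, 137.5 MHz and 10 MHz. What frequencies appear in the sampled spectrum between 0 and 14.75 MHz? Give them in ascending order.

fs/2 = 14.75 MHz.
28 MHz > fs/2 = 14.75 MHz, folds to fs − 28 MHz = 1.5 MHz.
123.5 MHz mod fs = 5.5 MHz.
5.5 MHz ≤ fs/2 = 14.75 MHz, appears at 5.5 MHz.
137.5 MHz mod fs = 19.5 MHz.
19.5 MHz > fs/2 = 14.75 MHz, folds to fs − 19.5 MHz = 10 MHz.
10 MHz ≤ fs/2 = 14.75 MHz, passes unchanged.
Distinct values: {1.5 MHz, 5.5 MHz, 10 MHz}.

1.5 MHz, 5.5 MHz, 10 MHz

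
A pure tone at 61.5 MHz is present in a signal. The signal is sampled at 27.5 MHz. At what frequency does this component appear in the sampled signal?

61.5 MHz mod fs = 6.5 MHz.
6.5 MHz ≤ fs/2 = 13.75 MHz, appears at 6.5 MHz.

6.5 MHz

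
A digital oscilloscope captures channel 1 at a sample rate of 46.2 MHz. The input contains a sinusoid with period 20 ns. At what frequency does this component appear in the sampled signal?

3.8 MHz

T = 20 ns → f = 1/T = 50 MHz.
50 MHz mod fs = 3.8 MHz.
3.8 MHz ≤ fs/2 = 23.1 MHz, appears at 3.8 MHz.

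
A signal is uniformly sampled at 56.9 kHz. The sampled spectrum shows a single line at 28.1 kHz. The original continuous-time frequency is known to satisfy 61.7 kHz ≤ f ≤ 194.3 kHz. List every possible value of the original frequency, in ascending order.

85 kHz, 85.7 kHz, 141.9 kHz, 142.6 kHz

Frequencies that alias to 28.1 kHz are k·fs ± 28.1 kHz for integer k ≥ 0.
k=0: 28.1 kHz.
k=1: 28.8 kHz, 85 kHz.
k=2: 85.7 kHz, 141.9 kHz.
k=3: 142.6 kHz, 198.8 kHz.
k=4: 199.5 kHz, 255.7 kHz.
Within [61.7 kHz, 194.3 kHz]: 85 kHz, 85.7 kHz, 141.9 kHz, 142.6 kHz.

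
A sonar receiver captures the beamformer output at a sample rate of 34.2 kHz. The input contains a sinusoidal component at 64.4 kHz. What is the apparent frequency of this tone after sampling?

4 kHz

64.4 kHz mod fs = 30.2 kHz.
30.2 kHz > fs/2 = 17.1 kHz, folds to fs − 30.2 kHz = 4 kHz.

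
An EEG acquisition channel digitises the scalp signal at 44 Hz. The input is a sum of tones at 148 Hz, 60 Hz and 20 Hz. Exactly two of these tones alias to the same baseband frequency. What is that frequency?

fs/2 = 22 Hz.
148 Hz mod fs = 16 Hz.
16 Hz ≤ fs/2 = 22 Hz, appears at 16 Hz.
60 Hz mod fs = 16 Hz.
16 Hz ≤ fs/2 = 22 Hz, appears at 16 Hz.
20 Hz ≤ fs/2 = 22 Hz, passes unchanged.
60 Hz and 148 Hz both map to 16 Hz.

16 Hz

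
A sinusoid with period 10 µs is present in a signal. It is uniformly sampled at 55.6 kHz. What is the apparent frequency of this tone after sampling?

T = 10 µs → f = 1/T = 100 kHz.
100 kHz mod fs = 44.4 kHz.
44.4 kHz > fs/2 = 27.8 kHz, folds to fs − 44.4 kHz = 11.2 kHz.

11.2 kHz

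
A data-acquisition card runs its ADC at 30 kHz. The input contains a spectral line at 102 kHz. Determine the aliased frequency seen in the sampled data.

102 kHz mod fs = 12 kHz.
12 kHz ≤ fs/2 = 15 kHz, appears at 12 kHz.

12 kHz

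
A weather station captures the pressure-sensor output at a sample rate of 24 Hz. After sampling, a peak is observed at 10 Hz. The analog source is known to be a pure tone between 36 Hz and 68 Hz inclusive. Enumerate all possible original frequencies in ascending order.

Frequencies that alias to 10 Hz are k·fs ± 10 Hz for integer k ≥ 0.
k=0: 10 Hz.
k=1: 14 Hz, 34 Hz.
k=2: 38 Hz, 58 Hz.
k=3: 62 Hz, 82 Hz.
k=4: 86 Hz, 106 Hz.
Within [36 Hz, 68 Hz]: 38 Hz, 58 Hz, 62 Hz.

38 Hz, 58 Hz, 62 Hz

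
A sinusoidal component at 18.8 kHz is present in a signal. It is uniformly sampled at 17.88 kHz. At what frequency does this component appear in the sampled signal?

0.92 kHz

18.8 kHz mod fs = 0.92 kHz.
0.92 kHz ≤ fs/2 = 8.94 kHz, appears at 0.92 kHz.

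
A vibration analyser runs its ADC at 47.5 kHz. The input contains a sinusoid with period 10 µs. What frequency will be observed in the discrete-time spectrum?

5 kHz

T = 10 µs → f = 1/T = 100 kHz.
100 kHz mod fs = 5 kHz.
5 kHz ≤ fs/2 = 23.75 kHz, appears at 5 kHz.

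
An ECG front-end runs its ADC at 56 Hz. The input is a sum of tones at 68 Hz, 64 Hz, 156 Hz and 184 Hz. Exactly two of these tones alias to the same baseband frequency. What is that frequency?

12 Hz

fs/2 = 28 Hz.
68 Hz mod fs = 12 Hz.
12 Hz ≤ fs/2 = 28 Hz, appears at 12 Hz.
64 Hz mod fs = 8 Hz.
8 Hz ≤ fs/2 = 28 Hz, appears at 8 Hz.
156 Hz mod fs = 44 Hz.
44 Hz > fs/2 = 28 Hz, folds to fs − 44 Hz = 12 Hz.
184 Hz mod fs = 16 Hz.
16 Hz ≤ fs/2 = 28 Hz, appears at 16 Hz.
68 Hz and 156 Hz both map to 12 Hz.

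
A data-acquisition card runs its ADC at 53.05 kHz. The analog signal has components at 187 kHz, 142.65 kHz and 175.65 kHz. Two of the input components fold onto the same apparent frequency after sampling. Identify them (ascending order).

fs/2 = 26.525 kHz.
187 kHz mod fs = 27.85 kHz.
27.85 kHz > fs/2 = 26.525 kHz, folds to fs − 27.85 kHz = 25.2 kHz.
142.65 kHz mod fs = 36.55 kHz.
36.55 kHz > fs/2 = 26.525 kHz, folds to fs − 36.55 kHz = 16.5 kHz.
175.65 kHz mod fs = 16.5 kHz.
16.5 kHz ≤ fs/2 = 26.525 kHz, appears at 16.5 kHz.
142.65 kHz and 175.65 kHz both map to 16.5 kHz.

142.65 kHz, 175.65 kHz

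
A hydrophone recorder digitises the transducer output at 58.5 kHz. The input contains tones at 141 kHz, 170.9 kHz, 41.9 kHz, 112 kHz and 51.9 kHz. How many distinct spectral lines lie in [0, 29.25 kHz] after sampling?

fs/2 = 29.25 kHz.
141 kHz mod fs = 24 kHz.
24 kHz ≤ fs/2 = 29.25 kHz, appears at 24 kHz.
170.9 kHz mod fs = 53.9 kHz.
53.9 kHz > fs/2 = 29.25 kHz, folds to fs − 53.9 kHz = 4.6 kHz.
41.9 kHz > fs/2 = 29.25 kHz, folds to fs − 41.9 kHz = 16.6 kHz.
112 kHz mod fs = 53.5 kHz.
53.5 kHz > fs/2 = 29.25 kHz, folds to fs − 53.5 kHz = 5 kHz.
51.9 kHz > fs/2 = 29.25 kHz, folds to fs − 51.9 kHz = 6.6 kHz.
Distinct values: {4.6 kHz, 5 kHz, 6.6 kHz, 16.6 kHz, 24 kHz} → 5.

5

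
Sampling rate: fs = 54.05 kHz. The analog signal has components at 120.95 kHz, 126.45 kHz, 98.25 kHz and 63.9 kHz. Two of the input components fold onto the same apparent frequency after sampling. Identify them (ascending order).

fs/2 = 27.025 kHz.
120.95 kHz mod fs = 12.85 kHz.
12.85 kHz ≤ fs/2 = 27.025 kHz, appears at 12.85 kHz.
126.45 kHz mod fs = 18.35 kHz.
18.35 kHz ≤ fs/2 = 27.025 kHz, appears at 18.35 kHz.
98.25 kHz mod fs = 44.2 kHz.
44.2 kHz > fs/2 = 27.025 kHz, folds to fs − 44.2 kHz = 9.85 kHz.
63.9 kHz mod fs = 9.85 kHz.
9.85 kHz ≤ fs/2 = 27.025 kHz, appears at 9.85 kHz.
63.9 kHz and 98.25 kHz both map to 9.85 kHz.

63.9 kHz, 98.25 kHz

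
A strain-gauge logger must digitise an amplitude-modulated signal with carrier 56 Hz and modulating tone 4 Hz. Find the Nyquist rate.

120 Hz

AM sidebands sit at fc ± fm = 52 Hz and 60 Hz.
Highest-frequency component: 60 Hz.
Nyquist rate = 2 × 60 Hz = 120 Hz.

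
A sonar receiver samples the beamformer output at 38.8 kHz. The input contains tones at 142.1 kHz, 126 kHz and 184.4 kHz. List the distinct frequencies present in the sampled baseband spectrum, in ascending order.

9.6 kHz, 13.1 kHz

fs/2 = 19.4 kHz.
142.1 kHz mod fs = 25.7 kHz.
25.7 kHz > fs/2 = 19.4 kHz, folds to fs − 25.7 kHz = 13.1 kHz.
126 kHz mod fs = 9.6 kHz.
9.6 kHz ≤ fs/2 = 19.4 kHz, appears at 9.6 kHz.
184.4 kHz mod fs = 29.2 kHz.
29.2 kHz > fs/2 = 19.4 kHz, folds to fs − 29.2 kHz = 9.6 kHz.
Distinct values: {9.6 kHz, 13.1 kHz}.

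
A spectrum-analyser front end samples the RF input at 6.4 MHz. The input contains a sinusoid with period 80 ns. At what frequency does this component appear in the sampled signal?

T = 80 ns → f = 1/T = 12.5 MHz.
12.5 MHz mod fs = 6.1 MHz.
6.1 MHz > fs/2 = 3.2 MHz, folds to fs − 6.1 MHz = 0.3 MHz.

0.3 MHz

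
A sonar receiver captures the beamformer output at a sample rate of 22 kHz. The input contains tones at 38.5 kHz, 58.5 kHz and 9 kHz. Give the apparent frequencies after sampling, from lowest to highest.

fs/2 = 11 kHz.
38.5 kHz mod fs = 16.5 kHz.
16.5 kHz > fs/2 = 11 kHz, folds to fs − 16.5 kHz = 5.5 kHz.
58.5 kHz mod fs = 14.5 kHz.
14.5 kHz > fs/2 = 11 kHz, folds to fs − 14.5 kHz = 7.5 kHz.
9 kHz ≤ fs/2 = 11 kHz, passes unchanged.
Distinct values: {5.5 kHz, 7.5 kHz, 9 kHz}.

5.5 kHz, 7.5 kHz, 9 kHz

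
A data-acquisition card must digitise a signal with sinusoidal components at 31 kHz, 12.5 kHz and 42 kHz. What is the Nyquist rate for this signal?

84 kHz

Highest-frequency component: 42 kHz.
Nyquist rate = 2 × 42 kHz = 84 kHz.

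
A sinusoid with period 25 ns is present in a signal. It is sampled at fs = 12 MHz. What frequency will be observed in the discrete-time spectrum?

T = 25 ns → f = 1/T = 40 MHz.
40 MHz mod fs = 4 MHz.
4 MHz ≤ fs/2 = 6 MHz, appears at 4 MHz.

4 MHz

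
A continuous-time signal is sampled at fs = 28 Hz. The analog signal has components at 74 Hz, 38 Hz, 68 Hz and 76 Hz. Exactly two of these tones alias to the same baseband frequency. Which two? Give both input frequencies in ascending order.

38 Hz, 74 Hz

fs/2 = 14 Hz.
74 Hz mod fs = 18 Hz.
18 Hz > fs/2 = 14 Hz, folds to fs − 18 Hz = 10 Hz.
38 Hz mod fs = 10 Hz.
10 Hz ≤ fs/2 = 14 Hz, appears at 10 Hz.
68 Hz mod fs = 12 Hz.
12 Hz ≤ fs/2 = 14 Hz, appears at 12 Hz.
76 Hz mod fs = 20 Hz.
20 Hz > fs/2 = 14 Hz, folds to fs − 20 Hz = 8 Hz.
38 Hz and 74 Hz both map to 10 Hz.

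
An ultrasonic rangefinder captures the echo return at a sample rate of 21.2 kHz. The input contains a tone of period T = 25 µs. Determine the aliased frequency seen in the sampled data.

2.4 kHz

T = 25 µs → f = 1/T = 40 kHz.
40 kHz mod fs = 18.8 kHz.
18.8 kHz > fs/2 = 10.6 kHz, folds to fs − 18.8 kHz = 2.4 kHz.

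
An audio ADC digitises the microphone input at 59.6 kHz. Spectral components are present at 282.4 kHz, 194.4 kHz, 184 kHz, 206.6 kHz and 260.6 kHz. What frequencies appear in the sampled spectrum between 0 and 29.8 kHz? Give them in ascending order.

fs/2 = 29.8 kHz.
282.4 kHz mod fs = 44 kHz.
44 kHz > fs/2 = 29.8 kHz, folds to fs − 44 kHz = 15.6 kHz.
194.4 kHz mod fs = 15.6 kHz.
15.6 kHz ≤ fs/2 = 29.8 kHz, appears at 15.6 kHz.
184 kHz mod fs = 5.2 kHz.
5.2 kHz ≤ fs/2 = 29.8 kHz, appears at 5.2 kHz.
206.6 kHz mod fs = 27.8 kHz.
27.8 kHz ≤ fs/2 = 29.8 kHz, appears at 27.8 kHz.
260.6 kHz mod fs = 22.2 kHz.
22.2 kHz ≤ fs/2 = 29.8 kHz, appears at 22.2 kHz.
Distinct values: {5.2 kHz, 15.6 kHz, 22.2 kHz, 27.8 kHz}.

5.2 kHz, 15.6 kHz, 22.2 kHz, 27.8 kHz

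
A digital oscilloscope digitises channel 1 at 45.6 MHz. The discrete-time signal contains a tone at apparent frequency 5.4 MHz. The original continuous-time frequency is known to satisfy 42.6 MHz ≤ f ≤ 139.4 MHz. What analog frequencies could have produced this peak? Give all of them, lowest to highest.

Frequencies that alias to 5.4 MHz are k·fs ± 5.4 MHz for integer k ≥ 0.
k=0: 5.4 MHz.
k=1: 40.2 MHz, 51 MHz.
k=2: 85.8 MHz, 96.6 MHz.
k=3: 131.4 MHz, 142.2 MHz.
k=4: 177 MHz, 187.8 MHz.
Within [42.6 MHz, 139.4 MHz]: 51 MHz, 85.8 MHz, 96.6 MHz, 131.4 MHz.

51 MHz, 85.8 MHz, 96.6 MHz, 131.4 MHz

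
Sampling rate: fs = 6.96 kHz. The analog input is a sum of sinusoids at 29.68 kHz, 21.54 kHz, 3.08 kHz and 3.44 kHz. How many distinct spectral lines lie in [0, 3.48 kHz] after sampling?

fs/2 = 3.48 kHz.
29.68 kHz mod fs = 1.84 kHz.
1.84 kHz ≤ fs/2 = 3.48 kHz, appears at 1.84 kHz.
21.54 kHz mod fs = 0.66 kHz.
0.66 kHz ≤ fs/2 = 3.48 kHz, appears at 0.66 kHz.
3.08 kHz ≤ fs/2 = 3.48 kHz, passes unchanged.
3.44 kHz ≤ fs/2 = 3.48 kHz, passes unchanged.
Distinct values: {0.66 kHz, 1.84 kHz, 3.08 kHz, 3.44 kHz} → 4.

4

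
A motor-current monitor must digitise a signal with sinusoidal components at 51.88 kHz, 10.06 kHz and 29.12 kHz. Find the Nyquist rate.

Highest-frequency component: 51.88 kHz.
Nyquist rate = 2 × 51.88 kHz = 103.76 kHz.

103.76 kHz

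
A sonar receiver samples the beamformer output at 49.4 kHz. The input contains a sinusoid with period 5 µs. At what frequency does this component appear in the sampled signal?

2.4 kHz

T = 5 µs → f = 1/T = 200 kHz.
200 kHz mod fs = 2.4 kHz.
2.4 kHz ≤ fs/2 = 24.7 kHz, appears at 2.4 kHz.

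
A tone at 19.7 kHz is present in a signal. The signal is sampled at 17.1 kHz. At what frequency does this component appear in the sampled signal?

2.6 kHz

19.7 kHz mod fs = 2.6 kHz.
2.6 kHz ≤ fs/2 = 8.55 kHz, appears at 2.6 kHz.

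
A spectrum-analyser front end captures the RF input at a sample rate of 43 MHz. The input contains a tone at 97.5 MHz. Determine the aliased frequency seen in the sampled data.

97.5 MHz mod fs = 11.5 MHz.
11.5 MHz ≤ fs/2 = 21.5 MHz, appears at 11.5 MHz.

11.5 MHz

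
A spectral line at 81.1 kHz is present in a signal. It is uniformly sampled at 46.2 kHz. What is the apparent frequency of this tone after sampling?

81.1 kHz mod fs = 34.9 kHz.
34.9 kHz > fs/2 = 23.1 kHz, folds to fs − 34.9 kHz = 11.3 kHz.

11.3 kHz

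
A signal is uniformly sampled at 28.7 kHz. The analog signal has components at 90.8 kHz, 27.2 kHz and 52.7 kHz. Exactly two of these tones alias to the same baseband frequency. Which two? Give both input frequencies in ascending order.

52.7 kHz, 90.8 kHz

fs/2 = 14.35 kHz.
90.8 kHz mod fs = 4.7 kHz.
4.7 kHz ≤ fs/2 = 14.35 kHz, appears at 4.7 kHz.
27.2 kHz > fs/2 = 14.35 kHz, folds to fs − 27.2 kHz = 1.5 kHz.
52.7 kHz mod fs = 24 kHz.
24 kHz > fs/2 = 14.35 kHz, folds to fs − 24 kHz = 4.7 kHz.
52.7 kHz and 90.8 kHz both map to 4.7 kHz.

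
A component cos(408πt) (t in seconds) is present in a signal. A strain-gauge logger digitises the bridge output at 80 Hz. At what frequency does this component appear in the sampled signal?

36 Hz

ω = 408π rad/s → f = ω/(2π) = 204 Hz.
204 Hz mod fs = 44 Hz.
44 Hz > fs/2 = 40 Hz, folds to fs − 44 Hz = 36 Hz.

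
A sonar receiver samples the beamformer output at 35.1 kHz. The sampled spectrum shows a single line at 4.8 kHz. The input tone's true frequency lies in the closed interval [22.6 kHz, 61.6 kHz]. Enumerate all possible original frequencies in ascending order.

Frequencies that alias to 4.8 kHz are k·fs ± 4.8 kHz for integer k ≥ 0.
k=0: 4.8 kHz.
k=1: 30.3 kHz, 39.9 kHz.
k=2: 65.4 kHz, 75 kHz.
Within [22.6 kHz, 61.6 kHz]: 30.3 kHz, 39.9 kHz.

30.3 kHz, 39.9 kHz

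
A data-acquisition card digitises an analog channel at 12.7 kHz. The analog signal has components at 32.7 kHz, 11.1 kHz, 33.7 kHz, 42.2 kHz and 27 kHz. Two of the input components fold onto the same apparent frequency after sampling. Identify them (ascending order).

fs/2 = 6.35 kHz.
32.7 kHz mod fs = 7.3 kHz.
7.3 kHz > fs/2 = 6.35 kHz, folds to fs − 7.3 kHz = 5.4 kHz.
11.1 kHz > fs/2 = 6.35 kHz, folds to fs − 11.1 kHz = 1.6 kHz.
33.7 kHz mod fs = 8.3 kHz.
8.3 kHz > fs/2 = 6.35 kHz, folds to fs − 8.3 kHz = 4.4 kHz.
42.2 kHz mod fs = 4.1 kHz.
4.1 kHz ≤ fs/2 = 6.35 kHz, appears at 4.1 kHz.
27 kHz mod fs = 1.6 kHz.
1.6 kHz ≤ fs/2 = 6.35 kHz, appears at 1.6 kHz.
11.1 kHz and 27 kHz both map to 1.6 kHz.

11.1 kHz, 27 kHz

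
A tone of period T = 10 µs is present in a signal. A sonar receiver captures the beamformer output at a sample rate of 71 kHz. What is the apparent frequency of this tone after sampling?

29 kHz

T = 10 µs → f = 1/T = 100 kHz.
100 kHz mod fs = 29 kHz.
29 kHz ≤ fs/2 = 35.5 kHz, appears at 29 kHz.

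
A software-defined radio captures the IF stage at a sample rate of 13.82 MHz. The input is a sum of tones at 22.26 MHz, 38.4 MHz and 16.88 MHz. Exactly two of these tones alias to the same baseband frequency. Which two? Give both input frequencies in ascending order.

fs/2 = 6.91 MHz.
22.26 MHz mod fs = 8.44 MHz.
8.44 MHz > fs/2 = 6.91 MHz, folds to fs − 8.44 MHz = 5.38 MHz.
38.4 MHz mod fs = 10.76 MHz.
10.76 MHz > fs/2 = 6.91 MHz, folds to fs − 10.76 MHz = 3.06 MHz.
16.88 MHz mod fs = 3.06 MHz.
3.06 MHz ≤ fs/2 = 6.91 MHz, appears at 3.06 MHz.
16.88 MHz and 38.4 MHz both map to 3.06 MHz.

16.88 MHz, 38.4 MHz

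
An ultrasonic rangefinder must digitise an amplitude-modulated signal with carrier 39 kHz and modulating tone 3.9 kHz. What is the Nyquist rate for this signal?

AM sidebands sit at fc ± fm = 35.1 kHz and 42.9 kHz.
Highest-frequency component: 42.9 kHz.
Nyquist rate = 2 × 42.9 kHz = 85.8 kHz.

85.8 kHz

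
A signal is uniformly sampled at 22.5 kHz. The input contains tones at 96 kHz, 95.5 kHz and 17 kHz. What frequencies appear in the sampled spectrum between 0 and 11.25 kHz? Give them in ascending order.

5.5 kHz, 6 kHz

fs/2 = 11.25 kHz.
96 kHz mod fs = 6 kHz.
6 kHz ≤ fs/2 = 11.25 kHz, appears at 6 kHz.
95.5 kHz mod fs = 5.5 kHz.
5.5 kHz ≤ fs/2 = 11.25 kHz, appears at 5.5 kHz.
17 kHz > fs/2 = 11.25 kHz, folds to fs − 17 kHz = 5.5 kHz.
Distinct values: {5.5 kHz, 6 kHz}.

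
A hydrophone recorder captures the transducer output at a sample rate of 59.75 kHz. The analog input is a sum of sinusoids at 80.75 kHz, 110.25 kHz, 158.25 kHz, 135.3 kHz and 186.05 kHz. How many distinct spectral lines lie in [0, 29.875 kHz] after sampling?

4

fs/2 = 29.875 kHz.
80.75 kHz mod fs = 21 kHz.
21 kHz ≤ fs/2 = 29.875 kHz, appears at 21 kHz.
110.25 kHz mod fs = 50.5 kHz.
50.5 kHz > fs/2 = 29.875 kHz, folds to fs − 50.5 kHz = 9.25 kHz.
158.25 kHz mod fs = 38.75 kHz.
38.75 kHz > fs/2 = 29.875 kHz, folds to fs − 38.75 kHz = 21 kHz.
135.3 kHz mod fs = 15.8 kHz.
15.8 kHz ≤ fs/2 = 29.875 kHz, appears at 15.8 kHz.
186.05 kHz mod fs = 6.8 kHz.
6.8 kHz ≤ fs/2 = 29.875 kHz, appears at 6.8 kHz.
Distinct values: {6.8 kHz, 9.25 kHz, 15.8 kHz, 21 kHz} → 4.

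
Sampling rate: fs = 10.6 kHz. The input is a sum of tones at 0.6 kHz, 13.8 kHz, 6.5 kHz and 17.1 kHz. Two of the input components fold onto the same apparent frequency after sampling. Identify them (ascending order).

6.5 kHz, 17.1 kHz

fs/2 = 5.3 kHz.
0.6 kHz ≤ fs/2 = 5.3 kHz, passes unchanged.
13.8 kHz mod fs = 3.2 kHz.
3.2 kHz ≤ fs/2 = 5.3 kHz, appears at 3.2 kHz.
6.5 kHz > fs/2 = 5.3 kHz, folds to fs − 6.5 kHz = 4.1 kHz.
17.1 kHz mod fs = 6.5 kHz.
6.5 kHz > fs/2 = 5.3 kHz, folds to fs − 6.5 kHz = 4.1 kHz.
6.5 kHz and 17.1 kHz both map to 4.1 kHz.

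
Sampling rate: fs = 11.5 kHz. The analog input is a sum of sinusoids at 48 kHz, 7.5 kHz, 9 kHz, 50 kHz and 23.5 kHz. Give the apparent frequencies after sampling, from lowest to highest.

fs/2 = 5.75 kHz.
48 kHz mod fs = 2 kHz.
2 kHz ≤ fs/2 = 5.75 kHz, appears at 2 kHz.
7.5 kHz > fs/2 = 5.75 kHz, folds to fs − 7.5 kHz = 4 kHz.
9 kHz > fs/2 = 5.75 kHz, folds to fs − 9 kHz = 2.5 kHz.
50 kHz mod fs = 4 kHz.
4 kHz ≤ fs/2 = 5.75 kHz, appears at 4 kHz.
23.5 kHz mod fs = 0.5 kHz.
0.5 kHz ≤ fs/2 = 5.75 kHz, appears at 0.5 kHz.
Distinct values: {0.5 kHz, 2 kHz, 2.5 kHz, 4 kHz}.

0.5 kHz, 2 kHz, 2.5 kHz, 4 kHz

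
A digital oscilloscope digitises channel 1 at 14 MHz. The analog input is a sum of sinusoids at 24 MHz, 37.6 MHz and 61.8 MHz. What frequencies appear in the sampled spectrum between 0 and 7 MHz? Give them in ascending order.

fs/2 = 7 MHz.
24 MHz mod fs = 10 MHz.
10 MHz > fs/2 = 7 MHz, folds to fs − 10 MHz = 4 MHz.
37.6 MHz mod fs = 9.6 MHz.
9.6 MHz > fs/2 = 7 MHz, folds to fs − 9.6 MHz = 4.4 MHz.
61.8 MHz mod fs = 5.8 MHz.
5.8 MHz ≤ fs/2 = 7 MHz, appears at 5.8 MHz.
Distinct values: {4 MHz, 4.4 MHz, 5.8 MHz}.

4 MHz, 4.4 MHz, 5.8 MHz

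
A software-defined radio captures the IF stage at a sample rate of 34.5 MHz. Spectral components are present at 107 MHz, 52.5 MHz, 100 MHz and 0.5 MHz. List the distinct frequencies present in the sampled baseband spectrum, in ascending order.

0.5 MHz, 3.5 MHz, 16.5 MHz

fs/2 = 17.25 MHz.
107 MHz mod fs = 3.5 MHz.
3.5 MHz ≤ fs/2 = 17.25 MHz, appears at 3.5 MHz.
52.5 MHz mod fs = 18 MHz.
18 MHz > fs/2 = 17.25 MHz, folds to fs − 18 MHz = 16.5 MHz.
100 MHz mod fs = 31 MHz.
31 MHz > fs/2 = 17.25 MHz, folds to fs − 31 MHz = 3.5 MHz.
0.5 MHz ≤ fs/2 = 17.25 MHz, passes unchanged.
Distinct values: {0.5 MHz, 3.5 MHz, 16.5 MHz}.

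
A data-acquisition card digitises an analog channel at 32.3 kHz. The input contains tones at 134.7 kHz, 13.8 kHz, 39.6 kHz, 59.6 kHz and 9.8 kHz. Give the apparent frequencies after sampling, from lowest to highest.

5 kHz, 5.5 kHz, 7.3 kHz, 9.8 kHz, 13.8 kHz

fs/2 = 16.15 kHz.
134.7 kHz mod fs = 5.5 kHz.
5.5 kHz ≤ fs/2 = 16.15 kHz, appears at 5.5 kHz.
13.8 kHz ≤ fs/2 = 16.15 kHz, passes unchanged.
39.6 kHz mod fs = 7.3 kHz.
7.3 kHz ≤ fs/2 = 16.15 kHz, appears at 7.3 kHz.
59.6 kHz mod fs = 27.3 kHz.
27.3 kHz > fs/2 = 16.15 kHz, folds to fs − 27.3 kHz = 5 kHz.
9.8 kHz ≤ fs/2 = 16.15 kHz, passes unchanged.
Distinct values: {5 kHz, 5.5 kHz, 7.3 kHz, 9.8 kHz, 13.8 kHz}.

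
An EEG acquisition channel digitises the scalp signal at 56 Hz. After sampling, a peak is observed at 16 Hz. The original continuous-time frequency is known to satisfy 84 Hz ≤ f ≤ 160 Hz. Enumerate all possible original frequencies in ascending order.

96 Hz, 128 Hz, 152 Hz

Frequencies that alias to 16 Hz are k·fs ± 16 Hz for integer k ≥ 0.
k=0: 16 Hz.
k=1: 40 Hz, 72 Hz.
k=2: 96 Hz, 128 Hz.
k=3: 152 Hz, 184 Hz.
k=4: 208 Hz, 240 Hz.
Within [84 Hz, 160 Hz]: 96 Hz, 128 Hz, 152 Hz.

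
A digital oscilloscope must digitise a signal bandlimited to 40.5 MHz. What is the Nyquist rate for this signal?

Nyquist rate = 2 × 40.5 MHz = 81 MHz.

81 MHz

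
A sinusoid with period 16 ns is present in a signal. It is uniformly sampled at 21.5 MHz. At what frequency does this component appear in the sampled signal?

T = 16 ns → f = 1/T = 62.5 MHz.
62.5 MHz mod fs = 19.5 MHz.
19.5 MHz > fs/2 = 10.75 MHz, folds to fs − 19.5 MHz = 2 MHz.

2 MHz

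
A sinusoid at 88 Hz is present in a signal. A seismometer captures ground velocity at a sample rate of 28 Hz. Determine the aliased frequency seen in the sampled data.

4 Hz

88 Hz mod fs = 4 Hz.
4 Hz ≤ fs/2 = 14 Hz, appears at 4 Hz.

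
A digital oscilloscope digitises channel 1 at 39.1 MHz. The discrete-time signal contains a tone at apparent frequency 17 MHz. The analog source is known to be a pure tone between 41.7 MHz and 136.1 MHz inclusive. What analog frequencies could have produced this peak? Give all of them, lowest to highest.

Frequencies that alias to 17 MHz are k·fs ± 17 MHz for integer k ≥ 0.
k=0: 17 MHz.
k=1: 22.1 MHz, 56.1 MHz.
k=2: 61.2 MHz, 95.2 MHz.
k=3: 100.3 MHz, 134.3 MHz.
k=4: 139.4 MHz, 173.4 MHz.
Within [41.7 MHz, 136.1 MHz]: 56.1 MHz, 61.2 MHz, 95.2 MHz, 100.3 MHz, 134.3 MHz.

56.1 MHz, 61.2 MHz, 95.2 MHz, 100.3 MHz, 134.3 MHz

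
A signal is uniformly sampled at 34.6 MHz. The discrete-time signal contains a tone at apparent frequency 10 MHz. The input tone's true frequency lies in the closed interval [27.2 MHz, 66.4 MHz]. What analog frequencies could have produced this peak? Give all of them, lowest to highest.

44.6 MHz, 59.2 MHz

Frequencies that alias to 10 MHz are k·fs ± 10 MHz for integer k ≥ 0.
k=0: 10 MHz.
k=1: 24.6 MHz, 44.6 MHz.
k=2: 59.2 MHz, 79.2 MHz.
k=3: 93.8 MHz, 113.8 MHz.
Within [27.2 MHz, 66.4 MHz]: 44.6 MHz, 59.2 MHz.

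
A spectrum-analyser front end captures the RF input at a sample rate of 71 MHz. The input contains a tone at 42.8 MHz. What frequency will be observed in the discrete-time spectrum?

28.2 MHz

42.8 MHz > fs/2 = 35.5 MHz, folds to fs − 42.8 MHz = 28.2 MHz.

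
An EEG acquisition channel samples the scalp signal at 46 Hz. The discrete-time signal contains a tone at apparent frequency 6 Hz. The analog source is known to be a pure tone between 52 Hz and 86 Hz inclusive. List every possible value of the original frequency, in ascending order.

Frequencies that alias to 6 Hz are k·fs ± 6 Hz for integer k ≥ 0.
k=0: 6 Hz.
k=1: 40 Hz, 52 Hz.
k=2: 86 Hz, 98 Hz.
k=3: 132 Hz, 144 Hz.
Within [52 Hz, 86 Hz]: 52 Hz, 86 Hz.

52 Hz, 86 Hz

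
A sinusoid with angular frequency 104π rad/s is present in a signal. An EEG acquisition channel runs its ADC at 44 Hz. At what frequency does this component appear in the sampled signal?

8 Hz

ω = 104π rad/s → f = ω/(2π) = 52 Hz.
52 Hz mod fs = 8 Hz.
8 Hz ≤ fs/2 = 22 Hz, appears at 8 Hz.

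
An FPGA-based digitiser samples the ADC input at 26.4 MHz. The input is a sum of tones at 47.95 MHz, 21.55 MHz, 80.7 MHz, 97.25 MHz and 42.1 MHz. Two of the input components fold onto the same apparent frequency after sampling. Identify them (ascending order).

21.55 MHz, 47.95 MHz

fs/2 = 13.2 MHz.
47.95 MHz mod fs = 21.55 MHz.
21.55 MHz > fs/2 = 13.2 MHz, folds to fs − 21.55 MHz = 4.85 MHz.
21.55 MHz > fs/2 = 13.2 MHz, folds to fs − 21.55 MHz = 4.85 MHz.
80.7 MHz mod fs = 1.5 MHz.
1.5 MHz ≤ fs/2 = 13.2 MHz, appears at 1.5 MHz.
97.25 MHz mod fs = 18.05 MHz.
18.05 MHz > fs/2 = 13.2 MHz, folds to fs − 18.05 MHz = 8.35 MHz.
42.1 MHz mod fs = 15.7 MHz.
15.7 MHz > fs/2 = 13.2 MHz, folds to fs − 15.7 MHz = 10.7 MHz.
21.55 MHz and 47.95 MHz both map to 4.85 MHz.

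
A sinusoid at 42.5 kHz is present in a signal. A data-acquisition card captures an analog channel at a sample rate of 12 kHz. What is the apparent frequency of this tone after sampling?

5.5 kHz

42.5 kHz mod fs = 6.5 kHz.
6.5 kHz > fs/2 = 6 kHz, folds to fs − 6.5 kHz = 5.5 kHz.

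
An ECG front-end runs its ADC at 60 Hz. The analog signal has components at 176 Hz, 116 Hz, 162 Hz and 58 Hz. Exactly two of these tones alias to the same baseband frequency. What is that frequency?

fs/2 = 30 Hz.
176 Hz mod fs = 56 Hz.
56 Hz > fs/2 = 30 Hz, folds to fs − 56 Hz = 4 Hz.
116 Hz mod fs = 56 Hz.
56 Hz > fs/2 = 30 Hz, folds to fs − 56 Hz = 4 Hz.
162 Hz mod fs = 42 Hz.
42 Hz > fs/2 = 30 Hz, folds to fs − 42 Hz = 18 Hz.
58 Hz > fs/2 = 30 Hz, folds to fs − 58 Hz = 2 Hz.
116 Hz and 176 Hz both map to 4 Hz.

4 Hz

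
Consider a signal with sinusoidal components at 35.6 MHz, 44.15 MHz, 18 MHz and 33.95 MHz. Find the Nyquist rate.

Highest-frequency component: 44.15 MHz.
Nyquist rate = 2 × 44.15 MHz = 88.3 MHz.

88.3 MHz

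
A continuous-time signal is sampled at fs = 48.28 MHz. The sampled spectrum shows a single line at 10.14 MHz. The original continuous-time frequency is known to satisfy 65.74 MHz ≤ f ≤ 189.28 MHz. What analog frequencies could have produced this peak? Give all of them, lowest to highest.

86.42 MHz, 106.7 MHz, 134.7 MHz, 154.98 MHz, 182.98 MHz

Frequencies that alias to 10.14 MHz are k·fs ± 10.14 MHz for integer k ≥ 0.
k=0: 10.14 MHz.
k=1: 38.14 MHz, 58.42 MHz.
k=2: 86.42 MHz, 106.7 MHz.
k=3: 134.7 MHz, 154.98 MHz.
k=4: 182.98 MHz, 203.26 MHz.
k=5: 231.26 MHz, 251.54 MHz.
Within [65.74 MHz, 189.28 MHz]: 86.42 MHz, 106.7 MHz, 134.7 MHz, 154.98 MHz, 182.98 MHz.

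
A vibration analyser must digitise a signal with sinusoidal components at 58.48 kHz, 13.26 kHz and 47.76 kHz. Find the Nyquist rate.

Highest-frequency component: 58.48 kHz.
Nyquist rate = 2 × 58.48 kHz = 116.96 kHz.

116.96 kHz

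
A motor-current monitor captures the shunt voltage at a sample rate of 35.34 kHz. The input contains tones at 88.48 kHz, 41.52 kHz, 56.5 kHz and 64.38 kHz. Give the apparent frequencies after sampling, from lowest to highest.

6.18 kHz, 6.3 kHz, 14.18 kHz, 17.54 kHz

fs/2 = 17.67 kHz.
88.48 kHz mod fs = 17.8 kHz.
17.8 kHz > fs/2 = 17.67 kHz, folds to fs − 17.8 kHz = 17.54 kHz.
41.52 kHz mod fs = 6.18 kHz.
6.18 kHz ≤ fs/2 = 17.67 kHz, appears at 6.18 kHz.
56.5 kHz mod fs = 21.16 kHz.
21.16 kHz > fs/2 = 17.67 kHz, folds to fs − 21.16 kHz = 14.18 kHz.
64.38 kHz mod fs = 29.04 kHz.
29.04 kHz > fs/2 = 17.67 kHz, folds to fs − 29.04 kHz = 6.3 kHz.
Distinct values: {6.18 kHz, 6.3 kHz, 14.18 kHz, 17.54 kHz}.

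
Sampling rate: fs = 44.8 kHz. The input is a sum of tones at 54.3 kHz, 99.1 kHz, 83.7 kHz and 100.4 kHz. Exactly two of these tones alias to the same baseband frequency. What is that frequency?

9.5 kHz

fs/2 = 22.4 kHz.
54.3 kHz mod fs = 9.5 kHz.
9.5 kHz ≤ fs/2 = 22.4 kHz, appears at 9.5 kHz.
99.1 kHz mod fs = 9.5 kHz.
9.5 kHz ≤ fs/2 = 22.4 kHz, appears at 9.5 kHz.
83.7 kHz mod fs = 38.9 kHz.
38.9 kHz > fs/2 = 22.4 kHz, folds to fs − 38.9 kHz = 5.9 kHz.
100.4 kHz mod fs = 10.8 kHz.
10.8 kHz ≤ fs/2 = 22.4 kHz, appears at 10.8 kHz.
54.3 kHz and 99.1 kHz both map to 9.5 kHz.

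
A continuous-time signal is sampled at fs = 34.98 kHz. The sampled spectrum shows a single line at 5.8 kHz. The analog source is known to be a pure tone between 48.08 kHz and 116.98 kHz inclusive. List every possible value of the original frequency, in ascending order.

64.16 kHz, 75.76 kHz, 99.14 kHz, 110.74 kHz

Frequencies that alias to 5.8 kHz are k·fs ± 5.8 kHz for integer k ≥ 0.
k=0: 5.8 kHz.
k=1: 29.18 kHz, 40.78 kHz.
k=2: 64.16 kHz, 75.76 kHz.
k=3: 99.14 kHz, 110.74 kHz.
k=4: 134.12 kHz, 145.72 kHz.
Within [48.08 kHz, 116.98 kHz]: 64.16 kHz, 75.76 kHz, 99.14 kHz, 110.74 kHz.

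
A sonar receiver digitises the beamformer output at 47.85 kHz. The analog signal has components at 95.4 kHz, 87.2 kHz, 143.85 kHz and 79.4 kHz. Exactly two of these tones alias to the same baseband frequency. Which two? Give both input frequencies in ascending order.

fs/2 = 23.925 kHz.
95.4 kHz mod fs = 47.55 kHz.
47.55 kHz > fs/2 = 23.925 kHz, folds to fs − 47.55 kHz = 0.3 kHz.
87.2 kHz mod fs = 39.35 kHz.
39.35 kHz > fs/2 = 23.925 kHz, folds to fs − 39.35 kHz = 8.5 kHz.
143.85 kHz mod fs = 0.3 kHz.
0.3 kHz ≤ fs/2 = 23.925 kHz, appears at 0.3 kHz.
79.4 kHz mod fs = 31.55 kHz.
31.55 kHz > fs/2 = 23.925 kHz, folds to fs − 31.55 kHz = 16.3 kHz.
95.4 kHz and 143.85 kHz both map to 0.3 kHz.

95.4 kHz, 143.85 kHz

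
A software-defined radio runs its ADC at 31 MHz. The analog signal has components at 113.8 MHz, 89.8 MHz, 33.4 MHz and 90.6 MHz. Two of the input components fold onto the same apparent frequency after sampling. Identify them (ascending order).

fs/2 = 15.5 MHz.
113.8 MHz mod fs = 20.8 MHz.
20.8 MHz > fs/2 = 15.5 MHz, folds to fs − 20.8 MHz = 10.2 MHz.
89.8 MHz mod fs = 27.8 MHz.
27.8 MHz > fs/2 = 15.5 MHz, folds to fs − 27.8 MHz = 3.2 MHz.
33.4 MHz mod fs = 2.4 MHz.
2.4 MHz ≤ fs/2 = 15.5 MHz, appears at 2.4 MHz.
90.6 MHz mod fs = 28.6 MHz.
28.6 MHz > fs/2 = 15.5 MHz, folds to fs − 28.6 MHz = 2.4 MHz.
33.4 MHz and 90.6 MHz both map to 2.4 MHz.

33.4 MHz, 90.6 MHz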